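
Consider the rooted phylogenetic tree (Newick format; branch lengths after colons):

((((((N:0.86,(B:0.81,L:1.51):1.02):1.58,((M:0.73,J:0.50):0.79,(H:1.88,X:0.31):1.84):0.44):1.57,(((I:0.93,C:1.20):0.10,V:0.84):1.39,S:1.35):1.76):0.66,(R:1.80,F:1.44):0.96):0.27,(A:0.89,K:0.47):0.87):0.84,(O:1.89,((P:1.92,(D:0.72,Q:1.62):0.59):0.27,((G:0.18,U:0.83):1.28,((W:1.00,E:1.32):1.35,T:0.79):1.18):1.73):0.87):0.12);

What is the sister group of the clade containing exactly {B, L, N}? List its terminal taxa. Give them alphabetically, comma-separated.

The clade containing exactly {B, L, N} attaches to the tree at the node subtending ((N,(B,L)),((M,J),(H,X))).
The other lineage descending from that same node — the sister group — is ((M,J),(H,X)); its 4 tips in alphabetical order are the answer.

H, J, M, X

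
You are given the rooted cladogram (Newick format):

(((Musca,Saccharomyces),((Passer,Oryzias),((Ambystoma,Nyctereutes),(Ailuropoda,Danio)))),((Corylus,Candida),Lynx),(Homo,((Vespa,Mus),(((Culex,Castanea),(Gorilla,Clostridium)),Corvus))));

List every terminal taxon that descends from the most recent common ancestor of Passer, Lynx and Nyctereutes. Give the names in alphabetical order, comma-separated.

Tracing Passer: it sits inside (Passer,Oryzias).
Tracing Lynx: it sits inside ((Corylus,Candida),Lynx).
Tracing Nyctereutes: it sits inside (Ambystoma,Nyctereutes).
The smallest clade enclosing all 3 is the whole tree (their MRCA is the root), so the answer is all 19 tips in alphabetical order.

Ailuropoda, Ambystoma, Candida, Castanea, Clostridium, Corvus, Corylus, Culex, Danio, Gorilla, Homo, Lynx, Mus, Musca, Nyctereutes, Oryzias, Passer, Saccharomyces, Vespa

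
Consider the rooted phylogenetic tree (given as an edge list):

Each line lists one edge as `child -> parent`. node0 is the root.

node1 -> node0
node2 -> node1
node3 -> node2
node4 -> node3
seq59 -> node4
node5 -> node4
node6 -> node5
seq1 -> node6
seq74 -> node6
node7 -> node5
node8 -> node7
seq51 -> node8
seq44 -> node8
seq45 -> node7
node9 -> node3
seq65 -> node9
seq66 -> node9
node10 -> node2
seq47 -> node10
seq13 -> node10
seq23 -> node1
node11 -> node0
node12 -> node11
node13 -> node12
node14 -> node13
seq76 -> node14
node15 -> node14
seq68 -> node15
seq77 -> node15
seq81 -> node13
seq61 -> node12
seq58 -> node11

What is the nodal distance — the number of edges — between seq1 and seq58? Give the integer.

9

The MRCA of seq1 and seq58 is the root of the tree.
From seq1 up to that node: 7 branches. From seq58 up to the same node: 2 branches. Total: 7 + 2 = 9.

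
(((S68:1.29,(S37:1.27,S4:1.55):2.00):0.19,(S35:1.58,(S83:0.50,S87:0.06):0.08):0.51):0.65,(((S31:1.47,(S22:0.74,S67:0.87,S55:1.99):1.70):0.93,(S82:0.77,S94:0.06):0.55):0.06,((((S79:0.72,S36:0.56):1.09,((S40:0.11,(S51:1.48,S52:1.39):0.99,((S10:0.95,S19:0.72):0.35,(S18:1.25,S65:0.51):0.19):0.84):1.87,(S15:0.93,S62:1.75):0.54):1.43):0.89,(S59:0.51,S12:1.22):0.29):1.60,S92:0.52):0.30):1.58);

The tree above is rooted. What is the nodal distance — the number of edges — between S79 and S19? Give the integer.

The MRCA of S79 and S19 is the node subtending ((S79,S36),((S40,(S51,S52),((S10,S19),(S18,S65))),(S15,S62))).
From S79 up to that node: 2 branches. From S19 up to the same node: 5 branches. Total: 2 + 5 = 7.

7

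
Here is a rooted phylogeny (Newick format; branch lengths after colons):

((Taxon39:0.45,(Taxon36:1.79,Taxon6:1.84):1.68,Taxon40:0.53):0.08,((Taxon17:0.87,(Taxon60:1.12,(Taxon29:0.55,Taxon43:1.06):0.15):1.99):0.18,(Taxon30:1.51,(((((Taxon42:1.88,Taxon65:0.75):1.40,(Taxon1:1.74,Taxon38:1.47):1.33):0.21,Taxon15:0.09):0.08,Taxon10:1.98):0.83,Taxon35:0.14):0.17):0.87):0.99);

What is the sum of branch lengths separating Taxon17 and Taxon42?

The path runs Taxon17 → … → MRCA → … → Taxon42; the MRCA is the node subtending ((Taxon17,(Taxon60,(Taxon29,Taxon43))),(Taxon30,(((((Taxon42,Taxon65),(Taxon1,Taxon38)),Taxon15),Taxon10),Taxon35))).
Branch lengths along that path: 0.87 + 0.18 + 0.87 + 0.17 + 0.83 + 0.08 + 0.21 + 1.40 + 1.88 = 6.49.

6.49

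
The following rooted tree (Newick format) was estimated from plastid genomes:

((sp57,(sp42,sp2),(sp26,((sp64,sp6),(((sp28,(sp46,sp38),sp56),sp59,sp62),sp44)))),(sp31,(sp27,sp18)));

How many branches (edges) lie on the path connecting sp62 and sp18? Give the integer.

The MRCA of sp62 and sp18 is the root of the tree.
From sp62 up to that node: 6 branches. From sp18 up to the same node: 3 branches. Total: 6 + 3 = 9.

9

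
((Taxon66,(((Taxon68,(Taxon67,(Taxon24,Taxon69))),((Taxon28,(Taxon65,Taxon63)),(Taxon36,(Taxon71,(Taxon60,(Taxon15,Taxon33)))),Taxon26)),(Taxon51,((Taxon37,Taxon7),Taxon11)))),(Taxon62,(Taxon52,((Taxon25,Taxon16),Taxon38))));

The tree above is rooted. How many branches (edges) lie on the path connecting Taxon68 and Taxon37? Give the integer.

7

The MRCA of Taxon68 and Taxon37 is the node subtending (((Taxon68,(Taxon67,(Taxon24,Taxon69))),((Taxon28,(Taxon65,Taxon63)),(Taxon36,(Taxon71,(Taxon60,(Taxon15,Taxon33)))),Taxon26)),(Taxon51,((Taxon37,Taxon7),Taxon11))).
From Taxon68 up to that node: 3 branches. From Taxon37 up to the same node: 4 branches. Total: 3 + 4 = 7.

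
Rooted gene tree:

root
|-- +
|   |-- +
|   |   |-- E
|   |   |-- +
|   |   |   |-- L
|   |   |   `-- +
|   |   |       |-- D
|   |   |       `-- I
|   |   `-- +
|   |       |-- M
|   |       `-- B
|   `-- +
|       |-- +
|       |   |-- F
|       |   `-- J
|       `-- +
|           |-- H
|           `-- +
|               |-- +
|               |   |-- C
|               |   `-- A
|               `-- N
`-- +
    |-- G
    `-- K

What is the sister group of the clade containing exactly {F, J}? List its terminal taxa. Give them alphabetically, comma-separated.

A, C, H, N

The clade containing exactly {F, J} attaches to the tree at the node subtending ((F,J),(H,((C,A),N))).
The other lineage descending from that same node — the sister group — is (H,((C,A),N)); its 4 tips in alphabetical order are the answer.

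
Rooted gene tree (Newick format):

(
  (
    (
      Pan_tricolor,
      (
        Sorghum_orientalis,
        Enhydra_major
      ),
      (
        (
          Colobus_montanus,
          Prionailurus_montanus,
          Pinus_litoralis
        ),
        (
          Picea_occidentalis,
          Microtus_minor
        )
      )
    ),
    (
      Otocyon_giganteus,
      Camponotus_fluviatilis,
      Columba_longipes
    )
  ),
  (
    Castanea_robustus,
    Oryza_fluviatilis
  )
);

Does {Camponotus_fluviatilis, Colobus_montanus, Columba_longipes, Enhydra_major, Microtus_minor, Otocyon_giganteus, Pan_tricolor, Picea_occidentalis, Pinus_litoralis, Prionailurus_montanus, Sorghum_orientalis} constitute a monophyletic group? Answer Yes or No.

Yes

The most recent common ancestor of these taxa subtends ((Pan_tricolor,(Sorghum_orientalis,Enhydra_major),((Colobus_montanus,Prionailurus_montanus,Pinus_litoralis),(Picea_occidentalis,Microtus_minor))),(Otocyon_giganteus,Camponotus_fluviatilis,Columba_longipes)).
That clade has exactly 11 tips — every listed taxon and nothing else — so the group is monophyletic.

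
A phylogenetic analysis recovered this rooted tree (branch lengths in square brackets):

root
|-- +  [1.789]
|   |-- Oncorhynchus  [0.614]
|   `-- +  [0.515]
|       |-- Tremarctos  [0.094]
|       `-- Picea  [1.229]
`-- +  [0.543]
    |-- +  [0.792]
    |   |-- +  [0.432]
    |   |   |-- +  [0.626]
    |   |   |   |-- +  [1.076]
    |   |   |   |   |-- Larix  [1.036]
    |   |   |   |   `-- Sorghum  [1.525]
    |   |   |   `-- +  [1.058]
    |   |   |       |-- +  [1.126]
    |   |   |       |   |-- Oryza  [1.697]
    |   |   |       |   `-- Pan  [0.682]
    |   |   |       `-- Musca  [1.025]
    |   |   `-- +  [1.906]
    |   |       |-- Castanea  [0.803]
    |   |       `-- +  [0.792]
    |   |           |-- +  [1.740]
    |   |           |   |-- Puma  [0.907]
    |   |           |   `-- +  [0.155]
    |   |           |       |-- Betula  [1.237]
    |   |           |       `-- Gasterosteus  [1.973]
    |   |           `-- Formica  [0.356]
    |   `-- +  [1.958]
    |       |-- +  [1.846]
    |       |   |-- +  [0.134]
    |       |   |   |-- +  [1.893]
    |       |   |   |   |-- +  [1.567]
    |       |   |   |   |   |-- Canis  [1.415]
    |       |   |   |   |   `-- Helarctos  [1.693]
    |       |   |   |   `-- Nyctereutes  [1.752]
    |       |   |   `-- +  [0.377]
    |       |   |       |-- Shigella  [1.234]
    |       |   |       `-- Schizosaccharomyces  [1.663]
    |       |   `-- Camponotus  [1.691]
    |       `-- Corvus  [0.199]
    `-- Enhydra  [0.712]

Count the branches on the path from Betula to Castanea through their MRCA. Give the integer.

The MRCA of Betula and Castanea is the node subtending (Castanea,((Puma,(Betula,Gasterosteus)),Formica)).
From Betula up to that node: 4 branches. From Castanea up to the same node: 1 branch. Total: 4 + 1 = 5.

5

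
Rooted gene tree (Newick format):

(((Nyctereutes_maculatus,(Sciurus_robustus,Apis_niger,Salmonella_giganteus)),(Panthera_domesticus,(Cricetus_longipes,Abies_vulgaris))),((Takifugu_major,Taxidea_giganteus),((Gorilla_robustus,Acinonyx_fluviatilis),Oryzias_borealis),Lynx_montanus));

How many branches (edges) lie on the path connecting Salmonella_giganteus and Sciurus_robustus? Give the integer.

2

The MRCA of Salmonella_giganteus and Sciurus_robustus is the node subtending (Sciurus_robustus,Apis_niger,Salmonella_giganteus).
From Salmonella_giganteus up to that node: 1 branch. From Sciurus_robustus up to the same node: 1 branch. Total: 1 + 1 = 2.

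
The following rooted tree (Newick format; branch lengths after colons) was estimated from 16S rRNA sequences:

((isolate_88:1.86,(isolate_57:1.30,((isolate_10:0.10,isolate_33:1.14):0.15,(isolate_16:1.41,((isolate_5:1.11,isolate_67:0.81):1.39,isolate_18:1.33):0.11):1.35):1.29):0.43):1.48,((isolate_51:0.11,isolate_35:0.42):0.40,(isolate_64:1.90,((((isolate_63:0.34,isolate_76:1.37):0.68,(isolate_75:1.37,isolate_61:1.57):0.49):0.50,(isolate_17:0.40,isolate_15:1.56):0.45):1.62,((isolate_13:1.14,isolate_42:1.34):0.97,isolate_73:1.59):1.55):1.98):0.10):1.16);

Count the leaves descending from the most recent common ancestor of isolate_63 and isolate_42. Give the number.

9

The MRCA of isolate_63 and isolate_42 is the node subtending ((((isolate_63,isolate_76),(isolate_75,isolate_61)),(isolate_17,isolate_15)),((isolate_13,isolate_42),isolate_73)).
That clade contains 9 terminal taxa: isolate_13, isolate_15, isolate_17, isolate_42, isolate_61, isolate_63, isolate_73, isolate_75, isolate_76.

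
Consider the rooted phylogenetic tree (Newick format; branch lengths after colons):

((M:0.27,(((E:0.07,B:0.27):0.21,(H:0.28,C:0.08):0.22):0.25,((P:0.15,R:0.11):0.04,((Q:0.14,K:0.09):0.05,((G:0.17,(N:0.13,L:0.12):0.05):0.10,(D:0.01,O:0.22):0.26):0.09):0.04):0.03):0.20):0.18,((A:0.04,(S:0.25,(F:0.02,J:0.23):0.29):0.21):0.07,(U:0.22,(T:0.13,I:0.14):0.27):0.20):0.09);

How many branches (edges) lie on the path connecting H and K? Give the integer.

The MRCA of H and K is the node subtending (((E,B),(H,C)),((P,R),((Q,K),((G,(N,L)),(D,O))))).
From H up to that node: 3 branches. From K up to the same node: 4 branches. Total: 3 + 4 = 7.

7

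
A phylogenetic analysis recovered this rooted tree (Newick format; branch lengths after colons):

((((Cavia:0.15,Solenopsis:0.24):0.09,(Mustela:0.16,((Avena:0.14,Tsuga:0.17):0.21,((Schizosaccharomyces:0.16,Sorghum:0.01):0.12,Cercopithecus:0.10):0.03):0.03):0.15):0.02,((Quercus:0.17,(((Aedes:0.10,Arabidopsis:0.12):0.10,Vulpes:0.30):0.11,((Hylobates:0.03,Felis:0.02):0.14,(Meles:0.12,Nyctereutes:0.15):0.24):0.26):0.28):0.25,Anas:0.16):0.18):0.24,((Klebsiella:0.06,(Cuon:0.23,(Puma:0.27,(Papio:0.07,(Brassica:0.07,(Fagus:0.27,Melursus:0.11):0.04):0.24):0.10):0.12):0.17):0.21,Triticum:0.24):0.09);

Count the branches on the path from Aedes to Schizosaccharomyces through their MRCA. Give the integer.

12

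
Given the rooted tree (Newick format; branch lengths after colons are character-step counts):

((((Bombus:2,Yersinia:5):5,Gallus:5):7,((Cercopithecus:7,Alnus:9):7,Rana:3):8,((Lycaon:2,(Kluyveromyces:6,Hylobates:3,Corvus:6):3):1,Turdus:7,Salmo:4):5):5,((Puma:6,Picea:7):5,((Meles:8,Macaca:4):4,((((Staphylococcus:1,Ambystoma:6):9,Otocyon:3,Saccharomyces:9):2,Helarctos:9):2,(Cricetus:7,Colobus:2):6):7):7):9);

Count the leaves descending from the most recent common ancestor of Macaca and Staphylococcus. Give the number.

9

The MRCA of Macaca and Staphylococcus is the node subtending ((Meles,Macaca),((((Staphylococcus,Ambystoma),Otocyon,Saccharomyces),Helarctos),(Cricetus,Colobus))).
That clade contains 9 terminal taxa: Ambystoma, Colobus, Cricetus, Helarctos, Macaca, Meles, Otocyon, Saccharomyces, Staphylococcus.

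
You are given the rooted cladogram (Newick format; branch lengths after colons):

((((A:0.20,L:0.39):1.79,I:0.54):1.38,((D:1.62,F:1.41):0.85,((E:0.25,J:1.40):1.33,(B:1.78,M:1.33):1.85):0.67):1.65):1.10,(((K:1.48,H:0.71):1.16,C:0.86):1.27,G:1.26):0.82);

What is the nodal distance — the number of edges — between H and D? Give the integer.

8

The MRCA of H and D is the root of the tree.
From H up to that node: 4 branches. From D up to the same node: 4 branches. Total: 4 + 4 = 8.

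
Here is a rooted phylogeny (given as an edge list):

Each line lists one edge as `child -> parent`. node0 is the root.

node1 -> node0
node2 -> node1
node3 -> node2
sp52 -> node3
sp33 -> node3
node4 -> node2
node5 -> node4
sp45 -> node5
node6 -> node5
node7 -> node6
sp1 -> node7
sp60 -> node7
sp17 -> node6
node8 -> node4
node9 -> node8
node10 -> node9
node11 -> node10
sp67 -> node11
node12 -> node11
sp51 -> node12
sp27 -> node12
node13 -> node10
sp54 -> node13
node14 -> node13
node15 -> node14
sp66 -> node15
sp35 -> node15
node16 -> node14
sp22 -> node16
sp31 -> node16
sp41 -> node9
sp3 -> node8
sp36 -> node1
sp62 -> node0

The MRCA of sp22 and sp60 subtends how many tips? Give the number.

The MRCA of sp22 and sp60 is the node subtending ((sp45,((sp1,sp60),sp17)),((((sp67,(sp51,sp27)),(sp54,((sp66,sp35),(sp22,sp31)))),sp41),sp3)).
That clade contains 14 terminal taxa: sp1, sp17, sp22, sp27, sp3, sp31, sp35, sp41, sp45, sp51, sp54, sp60, sp66, sp67.

14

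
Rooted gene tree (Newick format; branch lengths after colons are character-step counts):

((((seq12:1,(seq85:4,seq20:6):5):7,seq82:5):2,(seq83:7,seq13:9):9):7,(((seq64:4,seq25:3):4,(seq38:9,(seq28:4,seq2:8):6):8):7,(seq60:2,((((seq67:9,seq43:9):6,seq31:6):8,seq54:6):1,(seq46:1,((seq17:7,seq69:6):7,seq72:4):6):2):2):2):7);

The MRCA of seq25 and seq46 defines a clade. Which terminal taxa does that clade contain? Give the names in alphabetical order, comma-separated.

Tracing seq25: it sits inside (seq64,seq25).
Tracing seq46: it sits inside (seq46,((seq17,seq69),seq72)).
The smallest clade enclosing both is (((seq64,seq25),(seq38,(seq28,seq2))),(seq60,((((seq67,seq43),seq31),seq54),(seq46,((seq17,seq69),seq72))))); the answer is its 14 terminal taxa in alphabetical order.

seq17, seq2, seq25, seq28, seq31, seq38, seq43, seq46, seq54, seq60, seq64, seq67, seq69, seq72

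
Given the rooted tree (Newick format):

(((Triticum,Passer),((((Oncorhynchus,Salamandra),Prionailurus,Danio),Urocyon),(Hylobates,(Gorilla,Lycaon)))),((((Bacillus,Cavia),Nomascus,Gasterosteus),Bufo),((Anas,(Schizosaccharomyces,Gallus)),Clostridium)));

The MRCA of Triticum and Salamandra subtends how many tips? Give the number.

10

The MRCA of Triticum and Salamandra is the node subtending ((Triticum,Passer),((((Oncorhynchus,Salamandra),Prionailurus,Danio),Urocyon),(Hylobates,(Gorilla,Lycaon)))).
That clade contains 10 terminal taxa: Danio, Gorilla, Hylobates, Lycaon, Oncorhynchus, Passer, Prionailurus, Salamandra, Triticum, Urocyon.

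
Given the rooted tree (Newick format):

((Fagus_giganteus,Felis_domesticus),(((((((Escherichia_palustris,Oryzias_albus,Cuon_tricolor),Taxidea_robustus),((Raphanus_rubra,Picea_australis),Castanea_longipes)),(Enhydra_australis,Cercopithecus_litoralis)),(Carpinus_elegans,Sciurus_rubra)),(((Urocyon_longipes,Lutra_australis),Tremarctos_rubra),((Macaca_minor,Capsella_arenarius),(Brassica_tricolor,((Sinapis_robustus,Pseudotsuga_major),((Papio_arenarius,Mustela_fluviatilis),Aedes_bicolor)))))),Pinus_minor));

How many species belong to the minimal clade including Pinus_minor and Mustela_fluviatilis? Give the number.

23

The MRCA of Pinus_minor and Mustela_fluviatilis is the node subtending (((((((Escherichia_palustris,Oryzias_albus,Cuon_tricolor),Taxidea_robustus),((Raphanus_rubra,Picea_australis),Castanea_longipes)),(Enhydra_australis,Cercopithecus_litoralis)),(Carpinus_elegans,Sciurus_rubra)),(((Urocyon_longipes,Lutra_australis),Tremarctos_rubra),((Macaca_minor,Capsella_arenarius),(Brassica_tricolor,((Sinapis_robustus,Pseudotsuga_major),((Papio_arenarius,Mustela_fluviatilis),Aedes_bicolor)))))),Pinus_minor).
That clade contains 23 terminal taxa: Aedes_bicolor, Brassica_tricolor, Capsella_arenarius, Carpinus_elegans, Castanea_longipes, Cercopithecus_litoralis, Cuon_tricolor, Enhydra_australis, Escherichia_palustris, Lutra_australis, Macaca_minor, Mustela_fluviatilis, Oryzias_albus, Papio_arenarius, Picea_australis, Pinus_minor, Pseudotsuga_major, Raphanus_rubra, Sciurus_rubra, Sinapis_robustus, Taxidea_robustus, Tremarctos_rubra, Urocyon_longipes.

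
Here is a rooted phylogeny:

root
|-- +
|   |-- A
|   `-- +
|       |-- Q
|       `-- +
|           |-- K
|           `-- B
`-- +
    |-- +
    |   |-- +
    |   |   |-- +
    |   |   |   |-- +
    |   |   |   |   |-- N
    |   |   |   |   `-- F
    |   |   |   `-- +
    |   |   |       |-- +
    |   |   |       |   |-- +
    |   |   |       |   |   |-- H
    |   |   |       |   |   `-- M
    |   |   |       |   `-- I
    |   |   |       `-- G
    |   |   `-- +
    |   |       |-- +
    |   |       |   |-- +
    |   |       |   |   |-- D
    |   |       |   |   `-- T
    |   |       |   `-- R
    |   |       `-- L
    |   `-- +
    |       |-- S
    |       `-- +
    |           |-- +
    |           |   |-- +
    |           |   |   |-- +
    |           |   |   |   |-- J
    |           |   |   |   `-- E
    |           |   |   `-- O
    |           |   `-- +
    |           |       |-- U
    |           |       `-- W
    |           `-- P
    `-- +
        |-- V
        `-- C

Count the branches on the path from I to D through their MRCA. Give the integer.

The MRCA of I and D is the node subtending (((N,F),(((H,M),I),G)),(((D,T),R),L)).
From I up to that node: 4 branches. From D up to the same node: 4 branches. Total: 4 + 4 = 8.

8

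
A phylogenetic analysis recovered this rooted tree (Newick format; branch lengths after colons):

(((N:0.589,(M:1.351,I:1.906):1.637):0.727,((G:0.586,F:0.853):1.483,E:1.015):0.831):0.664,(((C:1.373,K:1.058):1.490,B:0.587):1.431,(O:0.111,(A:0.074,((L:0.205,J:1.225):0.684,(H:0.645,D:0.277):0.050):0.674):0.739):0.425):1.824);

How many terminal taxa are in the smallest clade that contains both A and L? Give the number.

The MRCA of A and L is the node subtending (A,((L,J),(H,D))).
That clade contains 5 terminal taxa: A, D, H, J, L.

5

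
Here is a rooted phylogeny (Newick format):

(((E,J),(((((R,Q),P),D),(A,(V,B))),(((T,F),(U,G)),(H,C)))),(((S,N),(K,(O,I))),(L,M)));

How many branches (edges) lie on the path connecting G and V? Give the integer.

8

The MRCA of G and V is the node subtending (((((R,Q),P),D),(A,(V,B))),(((T,F),(U,G)),(H,C))).
From G up to that node: 4 branches. From V up to the same node: 4 branches. Total: 4 + 4 = 8.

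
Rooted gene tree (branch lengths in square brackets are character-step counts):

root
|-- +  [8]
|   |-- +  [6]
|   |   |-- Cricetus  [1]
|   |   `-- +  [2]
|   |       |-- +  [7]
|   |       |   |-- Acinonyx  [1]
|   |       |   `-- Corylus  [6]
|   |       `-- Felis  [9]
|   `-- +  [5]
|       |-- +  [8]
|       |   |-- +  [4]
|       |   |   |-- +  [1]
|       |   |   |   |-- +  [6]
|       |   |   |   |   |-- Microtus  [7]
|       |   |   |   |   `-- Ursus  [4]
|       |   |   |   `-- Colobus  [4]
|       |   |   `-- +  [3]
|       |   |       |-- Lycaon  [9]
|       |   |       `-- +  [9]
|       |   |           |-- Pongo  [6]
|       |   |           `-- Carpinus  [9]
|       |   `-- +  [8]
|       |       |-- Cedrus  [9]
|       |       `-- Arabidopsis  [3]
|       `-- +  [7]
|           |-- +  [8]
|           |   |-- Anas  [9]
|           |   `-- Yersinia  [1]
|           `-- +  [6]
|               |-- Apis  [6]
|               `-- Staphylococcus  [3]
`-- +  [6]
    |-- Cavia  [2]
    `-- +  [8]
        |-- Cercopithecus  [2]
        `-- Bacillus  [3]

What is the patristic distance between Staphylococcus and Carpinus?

The path runs Staphylococcus → … → MRCA → … → Carpinus; the MRCA is the node subtending (((((Microtus,Ursus),Colobus),(Lycaon,(Pongo,Carpinus))),(Cedrus,Arabidopsis)),((Anas,Yersinia),(Apis,Staphylococcus))).
Branch lengths along that path: 3 + 6 + 7 + 8 + 4 + 3 + 9 + 9 = 49.

49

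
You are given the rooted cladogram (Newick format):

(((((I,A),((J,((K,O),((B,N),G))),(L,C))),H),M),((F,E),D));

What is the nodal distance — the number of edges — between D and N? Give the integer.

The MRCA of D and N is the root of the tree.
From D up to that node: 2 branches. From N up to the same node: 9 branches. Total: 2 + 9 = 11.

11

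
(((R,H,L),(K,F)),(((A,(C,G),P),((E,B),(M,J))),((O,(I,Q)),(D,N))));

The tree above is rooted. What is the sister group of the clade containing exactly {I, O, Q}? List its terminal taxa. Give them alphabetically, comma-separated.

The clade containing exactly {I, O, Q} attaches to the tree at the node subtending ((O,(I,Q)),(D,N)).
The other lineage descending from that same node — the sister group — is (D,N); its 2 tips in alphabetical order are the answer.

D, N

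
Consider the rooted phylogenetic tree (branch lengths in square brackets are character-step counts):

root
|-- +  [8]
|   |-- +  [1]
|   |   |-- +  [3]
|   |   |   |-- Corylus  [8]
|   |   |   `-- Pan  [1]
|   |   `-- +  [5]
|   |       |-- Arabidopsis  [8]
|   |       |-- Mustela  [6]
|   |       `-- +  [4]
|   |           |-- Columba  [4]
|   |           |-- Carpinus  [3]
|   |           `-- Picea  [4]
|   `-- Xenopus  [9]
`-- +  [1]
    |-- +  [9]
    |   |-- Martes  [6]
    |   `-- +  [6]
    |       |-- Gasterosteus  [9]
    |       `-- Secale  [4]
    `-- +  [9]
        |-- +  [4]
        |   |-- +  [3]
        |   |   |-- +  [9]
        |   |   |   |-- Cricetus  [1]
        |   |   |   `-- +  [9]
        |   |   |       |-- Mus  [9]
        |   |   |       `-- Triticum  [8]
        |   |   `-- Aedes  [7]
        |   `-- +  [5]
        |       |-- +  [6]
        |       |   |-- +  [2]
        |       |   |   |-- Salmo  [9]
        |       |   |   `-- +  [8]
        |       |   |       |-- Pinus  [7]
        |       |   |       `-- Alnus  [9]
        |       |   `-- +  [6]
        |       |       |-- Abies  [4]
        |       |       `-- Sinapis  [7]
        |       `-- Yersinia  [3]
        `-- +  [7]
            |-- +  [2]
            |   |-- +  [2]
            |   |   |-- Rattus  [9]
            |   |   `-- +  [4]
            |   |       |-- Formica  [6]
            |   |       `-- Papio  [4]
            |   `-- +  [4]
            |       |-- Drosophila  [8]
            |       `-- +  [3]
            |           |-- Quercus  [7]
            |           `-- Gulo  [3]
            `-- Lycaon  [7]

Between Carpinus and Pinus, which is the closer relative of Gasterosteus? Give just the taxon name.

The MRCA of Gasterosteus and Pinus subtends ((Martes,(Gasterosteus,Secale)),((((Cricetus,(Mus,Triticum)),Aedes),(((Salmo,(Pinus,Alnus)),(Abies,Sinapis)),Yersinia)),(((Rattus,(Formica,Papio)),(Drosophila,(Quercus,Gulo))),Lycaon))) (20 taxa).
The MRCA of Gasterosteus and Carpinus is the root, subtending the entire tree (28 taxa).
The first is nested inside the second, so Gasterosteus shares a more recent common ancestor with Pinus.

Pinus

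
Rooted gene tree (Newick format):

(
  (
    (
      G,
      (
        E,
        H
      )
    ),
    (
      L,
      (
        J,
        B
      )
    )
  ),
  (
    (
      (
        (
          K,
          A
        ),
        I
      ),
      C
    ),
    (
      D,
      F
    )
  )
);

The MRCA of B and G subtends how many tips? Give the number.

6

The MRCA of B and G is the node subtending ((G,(E,H)),(L,(J,B))).
That clade contains 6 terminal taxa: B, E, G, H, J, L.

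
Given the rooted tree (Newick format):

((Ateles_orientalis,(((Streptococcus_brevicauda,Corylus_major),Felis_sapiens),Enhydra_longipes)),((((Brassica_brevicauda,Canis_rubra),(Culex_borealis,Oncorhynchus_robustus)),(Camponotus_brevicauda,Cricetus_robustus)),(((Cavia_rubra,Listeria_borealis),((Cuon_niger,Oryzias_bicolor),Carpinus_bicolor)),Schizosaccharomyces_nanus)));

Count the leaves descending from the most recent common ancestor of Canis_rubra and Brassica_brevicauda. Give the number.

2

The MRCA of Canis_rubra and Brassica_brevicauda is the node subtending (Brassica_brevicauda,Canis_rubra).
That clade contains 2 terminal taxa: Brassica_brevicauda, Canis_rubra.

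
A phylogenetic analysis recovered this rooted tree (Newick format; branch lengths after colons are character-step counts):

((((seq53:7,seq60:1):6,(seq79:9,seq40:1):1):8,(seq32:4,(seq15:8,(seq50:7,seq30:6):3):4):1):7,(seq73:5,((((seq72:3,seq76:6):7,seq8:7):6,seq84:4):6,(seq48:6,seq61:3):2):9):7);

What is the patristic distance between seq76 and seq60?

The path runs seq76 → … → MRCA → … → seq60; the MRCA is the root of the tree.
Branch lengths along that path: 6 + 7 + 6 + 6 + 9 + 7 + 7 + 8 + 6 + 1 = 63.

63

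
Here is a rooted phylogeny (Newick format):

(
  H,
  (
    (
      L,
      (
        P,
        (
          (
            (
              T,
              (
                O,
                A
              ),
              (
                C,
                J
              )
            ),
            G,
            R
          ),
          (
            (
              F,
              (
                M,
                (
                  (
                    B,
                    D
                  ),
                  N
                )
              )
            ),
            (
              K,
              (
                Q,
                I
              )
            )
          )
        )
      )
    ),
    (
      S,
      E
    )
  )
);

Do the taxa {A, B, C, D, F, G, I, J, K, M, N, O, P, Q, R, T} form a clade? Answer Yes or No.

The most recent common ancestor of these taxa subtends (P,(((T,(O,A),(C,J)),G,R),((F,(M,((B,D),N))),(K,(Q,I))))).
That clade has exactly 16 tips — every listed taxon and nothing else — so the group is monophyletic.

Yes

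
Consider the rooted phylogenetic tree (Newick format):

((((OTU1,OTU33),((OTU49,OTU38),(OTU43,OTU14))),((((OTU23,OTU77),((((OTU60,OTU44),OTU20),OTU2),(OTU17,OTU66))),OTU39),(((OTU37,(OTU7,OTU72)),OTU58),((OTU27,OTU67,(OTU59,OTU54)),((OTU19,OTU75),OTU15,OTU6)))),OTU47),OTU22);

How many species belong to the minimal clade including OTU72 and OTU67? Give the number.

12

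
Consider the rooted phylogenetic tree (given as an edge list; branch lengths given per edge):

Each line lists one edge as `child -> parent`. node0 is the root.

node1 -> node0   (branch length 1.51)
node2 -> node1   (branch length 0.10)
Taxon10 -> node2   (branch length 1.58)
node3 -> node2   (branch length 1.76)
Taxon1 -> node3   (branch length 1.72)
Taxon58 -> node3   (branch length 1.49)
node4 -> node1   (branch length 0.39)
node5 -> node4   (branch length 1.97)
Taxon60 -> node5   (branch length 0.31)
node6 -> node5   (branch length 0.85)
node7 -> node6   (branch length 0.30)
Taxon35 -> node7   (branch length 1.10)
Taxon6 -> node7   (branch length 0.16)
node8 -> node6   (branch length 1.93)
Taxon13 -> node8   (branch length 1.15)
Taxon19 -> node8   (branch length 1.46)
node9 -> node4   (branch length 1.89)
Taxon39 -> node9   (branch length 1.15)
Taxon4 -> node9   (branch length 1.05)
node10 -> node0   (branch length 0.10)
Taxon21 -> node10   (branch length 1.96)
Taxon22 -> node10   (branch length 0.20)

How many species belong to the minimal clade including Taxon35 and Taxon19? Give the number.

4

The MRCA of Taxon35 and Taxon19 is the node subtending ((Taxon35,Taxon6),(Taxon13,Taxon19)).
That clade contains 4 terminal taxa: Taxon13, Taxon19, Taxon35, Taxon6.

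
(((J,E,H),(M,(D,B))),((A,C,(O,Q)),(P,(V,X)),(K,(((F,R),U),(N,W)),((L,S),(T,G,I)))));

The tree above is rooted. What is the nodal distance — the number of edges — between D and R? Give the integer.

10

The MRCA of D and R is the root of the tree.
From D up to that node: 4 branches. From R up to the same node: 6 branches. Total: 4 + 6 = 10.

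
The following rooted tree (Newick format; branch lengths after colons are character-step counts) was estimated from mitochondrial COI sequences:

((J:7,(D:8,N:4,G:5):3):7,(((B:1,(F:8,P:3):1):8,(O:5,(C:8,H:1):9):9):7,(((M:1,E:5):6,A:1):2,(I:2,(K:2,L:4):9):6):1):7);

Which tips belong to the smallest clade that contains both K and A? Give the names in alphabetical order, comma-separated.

Tracing K: it sits inside (K,L).
Tracing A: it sits inside ((M,E),A).
The smallest clade enclosing both is (((M,E),A),(I,(K,L))); the answer is its 6 terminal taxa in alphabetical order.

A, E, I, K, L, M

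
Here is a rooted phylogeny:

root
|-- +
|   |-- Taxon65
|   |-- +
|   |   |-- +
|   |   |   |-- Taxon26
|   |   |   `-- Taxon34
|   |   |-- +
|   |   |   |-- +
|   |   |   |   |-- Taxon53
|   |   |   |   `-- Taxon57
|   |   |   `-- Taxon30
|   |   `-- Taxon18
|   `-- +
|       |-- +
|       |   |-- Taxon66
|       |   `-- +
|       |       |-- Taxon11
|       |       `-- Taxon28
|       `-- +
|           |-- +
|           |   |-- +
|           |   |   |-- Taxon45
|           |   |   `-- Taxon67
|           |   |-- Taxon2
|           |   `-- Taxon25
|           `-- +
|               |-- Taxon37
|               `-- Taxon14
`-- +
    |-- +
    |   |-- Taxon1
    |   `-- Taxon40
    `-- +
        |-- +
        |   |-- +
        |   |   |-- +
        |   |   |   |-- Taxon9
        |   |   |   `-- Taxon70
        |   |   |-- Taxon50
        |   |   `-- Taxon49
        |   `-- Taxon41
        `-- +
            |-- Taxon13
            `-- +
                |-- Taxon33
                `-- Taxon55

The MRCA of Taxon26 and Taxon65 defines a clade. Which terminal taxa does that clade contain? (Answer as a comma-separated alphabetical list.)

Taxon11, Taxon14, Taxon18, Taxon2, Taxon25, Taxon26, Taxon28, Taxon30, Taxon34, Taxon37, Taxon45, Taxon53, Taxon57, Taxon65, Taxon66, Taxon67

Tracing Taxon26: it sits inside (Taxon26,Taxon34).
Tracing Taxon65: it sits inside (Taxon65,((Taxon26,Taxon34),((Taxon53,Taxon57),Taxon30),Taxon18),((Taxon66,(Taxon11,Taxon28)),(((Taxon45,Taxon67),Taxon2,Taxon25),(Taxon37,Taxon14)))).
The smallest clade enclosing both is (Taxon65,((Taxon26,Taxon34),((Taxon53,Taxon57),Taxon30),Taxon18),((Taxon66,(Taxon11,Taxon28)),(((Taxon45,Taxon67),Taxon2,Taxon25),(Taxon37,Taxon14)))); the answer is its 16 terminal taxa in alphabetical order.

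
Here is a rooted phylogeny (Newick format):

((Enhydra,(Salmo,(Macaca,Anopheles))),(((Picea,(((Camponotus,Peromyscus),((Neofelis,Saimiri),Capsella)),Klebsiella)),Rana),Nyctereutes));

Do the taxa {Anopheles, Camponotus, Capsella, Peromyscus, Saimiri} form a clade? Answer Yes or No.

The MRCA of the listed taxa is the root, so the smallest clade containing them is the whole tree.
That clade also contains Enhydra, Klebsiella, Macaca, Neofelis, Nyctereutes, Picea, Rana, Salmo, which are not in the proposed group, so the group is not monophyletic.

No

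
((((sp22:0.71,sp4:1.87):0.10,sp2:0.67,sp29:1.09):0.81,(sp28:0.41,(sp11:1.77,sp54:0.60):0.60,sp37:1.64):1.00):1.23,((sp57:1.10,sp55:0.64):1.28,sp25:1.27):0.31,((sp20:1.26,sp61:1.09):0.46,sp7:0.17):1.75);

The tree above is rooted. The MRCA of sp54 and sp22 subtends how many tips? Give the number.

The MRCA of sp54 and sp22 is the node subtending (((sp22,sp4),sp2,sp29),(sp28,(sp11,sp54),sp37)).
That clade contains 8 terminal taxa: sp11, sp2, sp22, sp28, sp29, sp37, sp4, sp54.

8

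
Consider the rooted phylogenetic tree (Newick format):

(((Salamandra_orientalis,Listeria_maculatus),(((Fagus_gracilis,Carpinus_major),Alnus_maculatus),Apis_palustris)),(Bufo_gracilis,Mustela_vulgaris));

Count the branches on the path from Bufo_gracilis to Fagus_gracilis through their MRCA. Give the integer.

7

The MRCA of Bufo_gracilis and Fagus_gracilis is the root of the tree.
From Bufo_gracilis up to that node: 2 branches. From Fagus_gracilis up to the same node: 5 branches. Total: 2 + 5 = 7.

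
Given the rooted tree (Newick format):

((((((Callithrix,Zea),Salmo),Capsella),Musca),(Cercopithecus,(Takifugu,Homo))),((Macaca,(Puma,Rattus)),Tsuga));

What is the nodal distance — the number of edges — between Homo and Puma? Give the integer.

8

The MRCA of Homo and Puma is the root of the tree.
From Homo up to that node: 4 branches. From Puma up to the same node: 4 branches. Total: 4 + 4 = 8.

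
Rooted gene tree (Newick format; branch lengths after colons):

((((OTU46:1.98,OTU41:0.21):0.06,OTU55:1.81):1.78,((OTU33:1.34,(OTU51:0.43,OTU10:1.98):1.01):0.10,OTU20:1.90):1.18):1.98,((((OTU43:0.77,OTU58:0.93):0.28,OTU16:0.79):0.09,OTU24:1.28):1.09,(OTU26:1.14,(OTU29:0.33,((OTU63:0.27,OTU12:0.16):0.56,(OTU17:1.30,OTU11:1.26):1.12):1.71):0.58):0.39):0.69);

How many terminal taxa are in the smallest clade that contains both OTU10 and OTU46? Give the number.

The MRCA of OTU10 and OTU46 is the node subtending (((OTU46,OTU41),OTU55),((OTU33,(OTU51,OTU10)),OTU20)).
That clade contains 7 terminal taxa: OTU10, OTU20, OTU33, OTU41, OTU46, OTU51, OTU55.

7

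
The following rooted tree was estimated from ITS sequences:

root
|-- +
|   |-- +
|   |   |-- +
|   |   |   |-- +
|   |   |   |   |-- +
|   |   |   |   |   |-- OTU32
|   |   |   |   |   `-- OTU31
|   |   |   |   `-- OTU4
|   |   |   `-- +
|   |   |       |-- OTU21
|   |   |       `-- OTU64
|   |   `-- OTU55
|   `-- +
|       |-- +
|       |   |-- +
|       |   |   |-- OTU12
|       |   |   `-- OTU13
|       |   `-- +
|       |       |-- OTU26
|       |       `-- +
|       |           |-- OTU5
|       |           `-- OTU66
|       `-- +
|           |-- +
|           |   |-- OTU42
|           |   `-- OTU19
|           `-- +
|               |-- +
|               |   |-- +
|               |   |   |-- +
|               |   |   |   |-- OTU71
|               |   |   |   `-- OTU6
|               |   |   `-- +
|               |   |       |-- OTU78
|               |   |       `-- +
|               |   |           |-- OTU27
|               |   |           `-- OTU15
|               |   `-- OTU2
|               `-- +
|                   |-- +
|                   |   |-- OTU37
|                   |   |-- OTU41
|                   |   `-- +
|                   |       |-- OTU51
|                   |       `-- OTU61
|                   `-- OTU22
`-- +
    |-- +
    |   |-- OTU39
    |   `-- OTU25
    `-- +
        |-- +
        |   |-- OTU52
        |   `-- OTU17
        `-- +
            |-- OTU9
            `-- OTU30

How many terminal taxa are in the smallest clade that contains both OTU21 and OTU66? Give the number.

24

The MRCA of OTU21 and OTU66 is the node subtending (((((OTU32,OTU31),OTU4),(OTU21,OTU64)),OTU55),(((OTU12,OTU13),(OTU26,(OTU5,OTU66))),((OTU42,OTU19),((((OTU71,OTU6),(OTU78,(OTU27,OTU15))),OTU2),((OTU37,OTU41,(OTU51,OTU61)),OTU22))))).
That clade contains 24 terminal taxa: OTU12, OTU13, OTU15, OTU19, OTU2, OTU21, OTU22, OTU26, OTU27, OTU31, OTU32, OTU37, OTU4, OTU41, OTU42, OTU5, OTU51, OTU55, OTU6, OTU61, OTU64, OTU66, OTU71, OTU78.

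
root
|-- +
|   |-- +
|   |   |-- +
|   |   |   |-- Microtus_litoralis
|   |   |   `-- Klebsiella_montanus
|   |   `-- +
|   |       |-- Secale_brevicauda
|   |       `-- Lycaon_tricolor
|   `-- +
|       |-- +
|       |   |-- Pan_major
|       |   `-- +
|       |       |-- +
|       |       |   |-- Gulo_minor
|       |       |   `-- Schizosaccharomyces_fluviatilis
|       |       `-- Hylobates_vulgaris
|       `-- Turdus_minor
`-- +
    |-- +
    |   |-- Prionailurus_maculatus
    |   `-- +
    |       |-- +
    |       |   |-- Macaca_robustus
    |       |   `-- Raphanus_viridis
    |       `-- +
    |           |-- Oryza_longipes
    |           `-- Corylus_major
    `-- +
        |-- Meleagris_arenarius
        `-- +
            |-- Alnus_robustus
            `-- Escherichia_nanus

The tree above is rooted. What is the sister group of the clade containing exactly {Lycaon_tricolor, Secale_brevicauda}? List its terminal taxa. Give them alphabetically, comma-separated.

The clade containing exactly {Lycaon_tricolor, Secale_brevicauda} attaches to the tree at the node subtending ((Microtus_litoralis,Klebsiella_montanus),(Secale_brevicauda,Lycaon_tricolor)).
The other lineage descending from that same node — the sister group — is (Microtus_litoralis,Klebsiella_montanus); its 2 tips in alphabetical order are the answer.

Klebsiella_montanus, Microtus_litoralis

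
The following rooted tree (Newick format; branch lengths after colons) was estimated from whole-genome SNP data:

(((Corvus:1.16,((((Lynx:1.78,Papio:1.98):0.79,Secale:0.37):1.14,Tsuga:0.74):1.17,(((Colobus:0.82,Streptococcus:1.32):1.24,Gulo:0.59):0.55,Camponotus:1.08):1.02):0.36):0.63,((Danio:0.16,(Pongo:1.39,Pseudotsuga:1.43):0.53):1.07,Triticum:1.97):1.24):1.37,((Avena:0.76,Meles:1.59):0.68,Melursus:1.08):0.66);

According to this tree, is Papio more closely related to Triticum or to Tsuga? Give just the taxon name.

The MRCA of Papio and Tsuga subtends (((Lynx,Papio),Secale),Tsuga) (4 taxa).
The MRCA of Papio and Triticum subtends ((Corvus,((((Lynx,Papio),Secale),Tsuga),(((Colobus,Streptococcus),Gulo),Camponotus))),((Danio,(Pongo,Pseudotsuga)),Triticum)) (13 taxa).
The first is nested inside the second, so Papio shares a more recent common ancestor with Tsuga.

Tsuga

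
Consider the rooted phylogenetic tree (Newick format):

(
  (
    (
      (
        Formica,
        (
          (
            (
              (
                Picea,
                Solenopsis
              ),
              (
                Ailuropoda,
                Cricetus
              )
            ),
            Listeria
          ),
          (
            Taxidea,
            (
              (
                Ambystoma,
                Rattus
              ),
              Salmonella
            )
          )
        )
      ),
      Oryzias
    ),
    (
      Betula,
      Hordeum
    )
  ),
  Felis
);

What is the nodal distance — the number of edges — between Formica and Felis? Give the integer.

5

The MRCA of Formica and Felis is the root of the tree.
From Formica up to that node: 4 branches. From Felis up to the same node: 1 branch. Total: 4 + 1 = 5.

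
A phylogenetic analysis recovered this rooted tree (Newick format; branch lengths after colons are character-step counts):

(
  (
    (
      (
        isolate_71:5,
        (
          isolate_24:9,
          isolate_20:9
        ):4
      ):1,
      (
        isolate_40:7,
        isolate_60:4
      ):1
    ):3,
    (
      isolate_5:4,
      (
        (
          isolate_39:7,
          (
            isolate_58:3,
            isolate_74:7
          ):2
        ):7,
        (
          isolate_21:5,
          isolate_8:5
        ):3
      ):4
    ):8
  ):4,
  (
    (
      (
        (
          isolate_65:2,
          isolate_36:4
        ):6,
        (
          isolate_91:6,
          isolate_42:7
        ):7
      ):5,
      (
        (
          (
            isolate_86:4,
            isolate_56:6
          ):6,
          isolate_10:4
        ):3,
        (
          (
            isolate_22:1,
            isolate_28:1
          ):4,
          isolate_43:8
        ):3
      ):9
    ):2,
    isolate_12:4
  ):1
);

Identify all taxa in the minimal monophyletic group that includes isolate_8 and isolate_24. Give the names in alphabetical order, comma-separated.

Tracing isolate_8: it sits inside (isolate_21,isolate_8).
Tracing isolate_24: it sits inside (isolate_24,isolate_20).
The smallest clade enclosing both is (((isolate_71,(isolate_24,isolate_20)),(isolate_40,isolate_60)),(isolate_5,((isolate_39,(isolate_58,isolate_74)),(isolate_21,isolate_8)))); the answer is its 11 terminal taxa in alphabetical order.

isolate_20, isolate_21, isolate_24, isolate_39, isolate_40, isolate_5, isolate_58, isolate_60, isolate_71, isolate_74, isolate_8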